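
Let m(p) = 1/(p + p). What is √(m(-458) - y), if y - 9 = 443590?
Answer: I*√93051100865/458 ≈ 666.03*I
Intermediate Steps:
y = 443599 (y = 9 + 443590 = 443599)
m(p) = 1/(2*p)
√(m(-458) - y) = √((½)/(-458) - 1*443599) = √((½)*(-1/458) - 443599) = √(-1/916 - 443599) = √(-406336685/916) = I*√93051100865/458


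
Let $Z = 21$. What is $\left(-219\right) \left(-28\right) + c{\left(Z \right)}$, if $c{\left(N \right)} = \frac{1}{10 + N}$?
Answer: $\frac{190093}{31} \approx 6132.0$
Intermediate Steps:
$\left(-219\right) \left(-28\right) + c{\left(Z \right)} = \left(-219\right) \left(-28\right) + \frac{1}{10 + 21} = 6132 + \frac{1}{31} = \frac{190093}{31}$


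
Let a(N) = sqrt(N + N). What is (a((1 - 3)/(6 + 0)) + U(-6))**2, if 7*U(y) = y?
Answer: 10/147 - 4*I*sqrt(6)/7 ≈ 0.068027 - 1.3997*I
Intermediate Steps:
a(N) = sqrt(2)*sqrt(N) (a(N) = sqrt(2*N) = sqrt(2)*sqrt(N))
U(y) = y/7
(a((1 - 3)/(6 + 0)) + U(-6))**2 = (sqrt(2)*sqrt((1 - 3)/(6 + 0)) + (1/7)*(-6))**2 = (sqrt(2)*sqrt(-2/6) - 6/7)**2 = (sqrt(2)*sqrt(-2*1/6) - 6/7)**2 = (sqrt(2)*sqrt(-1/3) - 6/7)**2 = (sqrt(2)*(I*sqrt(3)/3) - 6/7)**2 = (I*sqrt(6)/3 - 6/7)**2 = (-6/7 + I*sqrt(6)/3)**2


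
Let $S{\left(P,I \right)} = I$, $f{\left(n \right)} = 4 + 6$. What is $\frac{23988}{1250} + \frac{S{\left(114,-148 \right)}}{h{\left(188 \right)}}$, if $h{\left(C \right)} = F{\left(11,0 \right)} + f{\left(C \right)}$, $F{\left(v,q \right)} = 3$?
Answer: $\frac{63422}{8125} \approx 7.8058$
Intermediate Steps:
$f{\left(n \right)} = 10$
$h{\left(C \right)} = 13$ ($h{\left(C \right)} = 3 + 10 = 13$)
$\frac{23988}{1250} + \frac{S{\left(114,-148 \right)}}{h{\left(188 \right)}} = \frac{23988}{1250} - \frac{148}{13} = 23988 \cdot \frac{1}{1250} - \frac{148}{13} = \frac{11994}{625} - \frac{148}{13} = \frac{63422}{8125}$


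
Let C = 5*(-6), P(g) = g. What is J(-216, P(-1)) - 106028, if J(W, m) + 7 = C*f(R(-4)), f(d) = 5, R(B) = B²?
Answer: -106185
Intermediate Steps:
C = -30
J(W, m) = -157 (J(W, m) = -7 - 30*5 = -7 - 150 = -157)
J(-216, P(-1)) - 106028 = -157 - 106028 = -106185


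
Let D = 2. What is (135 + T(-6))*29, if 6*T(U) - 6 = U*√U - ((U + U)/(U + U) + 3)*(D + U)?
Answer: 12064/3 - 29*I*√6 ≈ 4021.3 - 71.035*I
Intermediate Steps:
T(U) = -⅓ - 2*U/3 + U^(3/2)/6 (T(U) = 1 + (U*√U - ((U + U)/(U + U) + 3)*(2 + U))/6 = 1 + (U^(3/2) - ((2*U)/((2*U)) + 3)*(2 + U))/6 = 1 + (U^(3/2) - ((2*U)*(1/(2*U)) + 3)*(2 + U))/6 = 1 + (U^(3/2) - (1 + 3)*(2 + U))/6 = 1 + (U^(3/2) - 4*(2 + U))/6 = 1 + (U^(3/2) - (8 + 4*U))/6 = 1 + (U^(3/2) + (-8 - 4*U))/6 = 1 + (-8 + U^(3/2) - 4*U)/6 = 1 + (-4/3 - 2*U/3 + U^(3/2)/6) = -⅓ - 2*U/3 + U^(3/2)/6)
(135 + T(-6))*29 = (135 + (-⅓ - ⅔*(-6) + (-6)^(3/2)/6))*29 = (135 + (-⅓ + 4 + (-6*I*√6)/6))*29 = (135 + (-⅓ + 4 - I*√6))*29 = (135 + (11/3 - I*√6))*29 = (416/3 - I*√6)*29 = 12064/3 - 29*I*√6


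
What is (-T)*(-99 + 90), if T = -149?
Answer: -1341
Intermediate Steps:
(-T)*(-99 + 90) = (-1*(-149))*(-99 + 90) = 149*(-9) = -1341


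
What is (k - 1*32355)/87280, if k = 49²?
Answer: -14977/43640 ≈ -0.34319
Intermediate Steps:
k = 2401
(k - 1*32355)/87280 = (2401 - 1*32355)/87280 = (2401 - 32355)*(1/87280) = -29954*1/87280 = -14977/43640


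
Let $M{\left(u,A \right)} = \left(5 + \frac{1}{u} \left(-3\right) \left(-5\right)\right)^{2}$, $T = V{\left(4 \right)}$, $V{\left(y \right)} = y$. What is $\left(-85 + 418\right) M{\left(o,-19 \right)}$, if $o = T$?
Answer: $\frac{407925}{16} \approx 25495.0$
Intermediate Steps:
$T = 4$
$o = 4$
$M{\left(u,A \right)} = \left(5 + \frac{15}{u}\right)^{2}$ ($M{\left(u,A \right)} = \left(5 + - \frac{3}{u} \left(-5\right)\right)^{2} = \left(5 + \frac{15}{u}\right)^{2}$)
$\left(-85 + 418\right) M{\left(o,-19 \right)} = \left(-85 + 418\right) \frac{25 \left(3 + 4\right)^{2}}{16} = 333 \cdot 25 \cdot \frac{1}{16} \cdot 7^{2} = 333 \cdot 25 \cdot \frac{1}{16} \cdot 49 = 333 \cdot \frac{1225}{16} = \frac{407925}{16}$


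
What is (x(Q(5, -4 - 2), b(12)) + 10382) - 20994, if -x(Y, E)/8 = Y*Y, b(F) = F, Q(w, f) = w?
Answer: -10812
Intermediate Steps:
x(Y, E) = -8*Y² (x(Y, E) = -8*Y*Y = -8*Y²)
(x(Q(5, -4 - 2), b(12)) + 10382) - 20994 = (-8*5² + 10382) - 20994 = (-8*25 + 10382) - 20994 = (-200 + 10382) - 20994 = 10182 - 20994 = -10812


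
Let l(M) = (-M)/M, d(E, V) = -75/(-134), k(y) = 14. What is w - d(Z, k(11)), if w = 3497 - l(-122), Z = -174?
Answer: 468657/134 ≈ 3497.4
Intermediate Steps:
d(E, V) = 75/134 (d(E, V) = -75*(-1/134) = 75/134)
l(M) = -1
w = 3498 (w = 3497 - 1*(-1) = 3497 + 1 = 3498)
w - d(Z, k(11)) = 3498 - 1*75/134 = 3498 - 75/134 = 468657/134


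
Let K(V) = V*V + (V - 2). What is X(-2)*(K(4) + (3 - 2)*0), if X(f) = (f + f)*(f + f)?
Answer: 288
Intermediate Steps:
X(f) = 4*f**2 (X(f) = (2*f)*(2*f) = 4*f**2)
K(V) = -2 + V + V**2 (K(V) = V**2 + (-2 + V) = -2 + V + V**2)
X(-2)*(K(4) + (3 - 2)*0) = (4*(-2)**2)*((-2 + 4 + 4**2) + (3 - 2)*0) = (4*4)*((-2 + 4 + 16) + 1*0) = 16*(18 + 0) = 16*18 = 288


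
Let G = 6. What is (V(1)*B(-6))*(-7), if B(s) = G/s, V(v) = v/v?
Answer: 7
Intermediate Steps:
V(v) = 1
B(s) = 6/s
(V(1)*B(-6))*(-7) = (1*(6/(-6)))*(-7) = (1*(6*(-⅙)))*(-7) = (1*(-1))*(-7) = -1*(-7) = 7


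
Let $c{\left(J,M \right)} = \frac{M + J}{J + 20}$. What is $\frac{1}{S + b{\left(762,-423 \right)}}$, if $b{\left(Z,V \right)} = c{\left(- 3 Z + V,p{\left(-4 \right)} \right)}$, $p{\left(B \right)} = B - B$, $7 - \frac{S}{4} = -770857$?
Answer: $\frac{2689}{8291415893} \approx 3.2431 \cdot 10^{-7}$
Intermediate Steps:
$S = 3083456$ ($S = 28 - -3083428 = 28 + 3083428 = 3083456$)
$p{\left(B \right)} = 0$
$c{\left(J,M \right)} = \frac{J + M}{20 + J}$
$b{\left(Z,V \right)} = \frac{V - 3 Z}{20 + V - 3 Z}$ ($b{\left(Z,V \right)} = \frac{\left(- 3 Z + V\right) + 0}{20 + \left(- 3 Z + V\right)} = \frac{\left(V - 3 Z\right) + 0}{20 + \left(V - 3 Z\right)} = \frac{V - 3 Z}{20 + V - 3 Z}$)
$\frac{1}{S + b{\left(762,-423 \right)}} = \frac{1}{3083456 + \frac{-423 - 2286}{20 - 423 - 2286}} = \frac{1}{3083456 + \frac{1}{-2689} \left(-2709\right)} = \frac{1}{3083456 - - \frac{2709}{2689}} = \frac{1}{3083456 + \frac{2709}{2689}} = \frac{1}{\frac{8291415893}{2689}} = \frac{2689}{8291415893}$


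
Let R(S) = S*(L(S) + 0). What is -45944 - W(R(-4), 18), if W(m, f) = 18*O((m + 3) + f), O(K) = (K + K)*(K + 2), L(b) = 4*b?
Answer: -312164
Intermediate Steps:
O(K) = 2*K*(2 + K) (O(K) = (2*K)*(2 + K) = 2*K*(2 + K))
R(S) = 4*S**2 (R(S) = S*(4*S + 0) = S*(4*S) = 4*S**2)
W(m, f) = 36*(3 + f + m)*(5 + f + m) (W(m, f) = 18*(2*((m + 3) + f)*(2 + ((m + 3) + f))) = 18*(2*((3 + m) + f)*(2 + ((3 + m) + f))) = 18*(2*(3 + f + m)*(2 + (3 + f + m))) = 18*(2*(3 + f + m)*(5 + f + m)) = 36*(3 + f + m)*(5 + f + m))
-45944 - W(R(-4), 18) = -45944 - 36*(3 + 18 + 4*(-4)**2)*(5 + 18 + 4*(-4)**2) = -45944 - 36*(3 + 18 + 4*16)*(5 + 18 + 4*16) = -45944 - 36*(3 + 18 + 64)*(5 + 18 + 64) = -45944 - 36*85*87 = -45944 - 1*266220 = -45944 - 266220 = -312164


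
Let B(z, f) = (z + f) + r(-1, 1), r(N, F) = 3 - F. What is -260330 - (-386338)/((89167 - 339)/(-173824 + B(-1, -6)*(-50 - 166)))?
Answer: -22465541178/22207 ≈ -1.0116e+6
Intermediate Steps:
B(z, f) = 2 + f + z (B(z, f) = (z + f) + (3 - 1*1) = (f + z) + (3 - 1) = (f + z) + 2 = 2 + f + z)
-260330 - (-386338)/((89167 - 339)/(-173824 + B(-1, -6)*(-50 - 166))) = -260330 - (-386338)/((89167 - 339)/(-173824 + (2 - 6 - 1)*(-50 - 166))) = -260330 - (-386338)/(88828/(-173824 - 5*(-216))) = -260330 - (-386338)/(88828/(-173824 + 1080)) = -260330 - (-386338)/(88828/(-172744)) = -260330 - (-386338)/(88828*(-1/172744)) = -260330 - (-386338)/(-22207/43186) = -260330 - (-386338)*(-43186)/22207 = -260330 - 1*16684392868/22207 = -260330 - 16684392868/22207 = -22465541178/22207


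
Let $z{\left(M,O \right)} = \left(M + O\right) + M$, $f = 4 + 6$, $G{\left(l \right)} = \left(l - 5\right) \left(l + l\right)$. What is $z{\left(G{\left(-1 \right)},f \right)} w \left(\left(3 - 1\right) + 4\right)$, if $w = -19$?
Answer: $-3876$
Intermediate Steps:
$G{\left(l \right)} = 2 l \left(-5 + l\right)$ ($G{\left(l \right)} = \left(-5 + l\right) 2 l = 2 l \left(-5 + l\right)$)
$f = 10$
$z{\left(M,O \right)} = O + 2 M$
$z{\left(G{\left(-1 \right)},f \right)} w \left(\left(3 - 1\right) + 4\right) = \left(10 + 2 \cdot 2 \left(-1\right) \left(-5 - 1\right)\right) \left(-19\right) \left(\left(3 - 1\right) + 4\right) = \left(10 + 2 \cdot 2 \left(-1\right) \left(-6\right)\right) \left(-19\right) \left(2 + 4\right) = \left(10 + 2 \cdot 12\right) \left(-19\right) 6 = \left(10 + 24\right) \left(-19\right) 6 = 34 \left(-19\right) 6 = \left(-646\right) 6 = -3876$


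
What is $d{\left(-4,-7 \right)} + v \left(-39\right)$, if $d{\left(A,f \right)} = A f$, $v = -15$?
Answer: $613$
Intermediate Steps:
$d{\left(-4,-7 \right)} + v \left(-39\right) = \left(-4\right) \left(-7\right) - -585 = 28 + 585 = 613$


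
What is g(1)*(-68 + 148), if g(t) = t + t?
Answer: 160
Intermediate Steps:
g(t) = 2*t
g(1)*(-68 + 148) = (2*1)*(-68 + 148) = 2*80 = 160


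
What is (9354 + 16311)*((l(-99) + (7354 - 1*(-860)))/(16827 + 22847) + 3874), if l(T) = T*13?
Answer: 3944813236995/39674 ≈ 9.9431e+7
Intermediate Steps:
l(T) = 13*T
(9354 + 16311)*((l(-99) + (7354 - 1*(-860)))/(16827 + 22847) + 3874) = (9354 + 16311)*((13*(-99) + (7354 - 1*(-860)))/(16827 + 22847) + 3874) = 25665*((-1287 + (7354 + 860))/39674 + 3874) = 25665*((-1287 + 8214)*(1/39674) + 3874) = 25665*(6927*(1/39674) + 3874) = 25665*(6927/39674 + 3874) = 25665*(153704003/39674) = 3944813236995/39674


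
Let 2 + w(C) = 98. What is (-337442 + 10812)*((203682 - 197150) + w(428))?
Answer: -2164903640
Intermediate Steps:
w(C) = 96 (w(C) = -2 + 98 = 96)
(-337442 + 10812)*((203682 - 197150) + w(428)) = (-337442 + 10812)*((203682 - 197150) + 96) = -326630*(6532 + 96) = -326630*6628 = -2164903640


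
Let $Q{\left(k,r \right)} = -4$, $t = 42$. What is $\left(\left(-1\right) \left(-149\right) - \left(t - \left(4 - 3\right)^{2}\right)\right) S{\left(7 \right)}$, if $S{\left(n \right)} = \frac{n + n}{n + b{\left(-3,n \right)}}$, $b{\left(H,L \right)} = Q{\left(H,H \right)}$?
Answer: $504$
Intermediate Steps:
$b{\left(H,L \right)} = -4$
$S{\left(n \right)} = \frac{2 n}{-4 + n}$ ($S{\left(n \right)} = \frac{n + n}{n - 4} = \frac{2 n}{-4 + n}$)
$\left(\left(-1\right) \left(-149\right) - \left(t - \left(4 - 3\right)^{2}\right)\right) S{\left(7 \right)} = \left(\left(-1\right) \left(-149\right) + \left(\left(4 - 3\right)^{2} - 42\right)\right) 2 \cdot 7 \frac{1}{-4 + 7} = \left(149 - \left(42 - 1^{2}\right)\right) 2 \cdot 7 \cdot \frac{1}{3} = \left(149 + \left(1 - 42\right)\right) 2 \cdot 7 \cdot \frac{1}{3} = \left(149 - 41\right) \frac{14}{3} = 108 \cdot \frac{14}{3} = 504$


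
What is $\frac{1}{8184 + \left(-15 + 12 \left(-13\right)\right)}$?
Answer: $\frac{1}{8013} \approx 0.0001248$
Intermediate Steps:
$\frac{1}{8184 + \left(-15 + 12 \left(-13\right)\right)} = \frac{1}{8184 - 171} = \frac{1}{8013}$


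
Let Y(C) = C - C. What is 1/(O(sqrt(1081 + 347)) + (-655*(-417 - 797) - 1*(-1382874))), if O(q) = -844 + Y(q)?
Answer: 1/2177200 ≈ 4.5931e-7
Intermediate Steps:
Y(C) = 0
O(q) = -844 (O(q) = -844 + 0 = -844)
1/(O(sqrt(1081 + 347)) + (-655*(-417 - 797) - 1*(-1382874))) = 1/(-844 + (-655*(-417 - 797) - 1*(-1382874))) = 1/(-844 + (-655*(-1214) + 1382874)) = 1/(-844 + (795170 + 1382874)) = 1/(-844 + 2178044) = 1/2177200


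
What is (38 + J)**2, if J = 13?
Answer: 2601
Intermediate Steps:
(38 + J)**2 = (38 + 13)**2 = 51**2 = 2601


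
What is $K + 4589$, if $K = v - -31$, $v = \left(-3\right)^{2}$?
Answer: $4629$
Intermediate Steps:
$v = 9$
$K = 40$ ($K = 9 - -31 = 9 + 31 = 40$)
$K + 4589 = 40 + 4589 = 4629$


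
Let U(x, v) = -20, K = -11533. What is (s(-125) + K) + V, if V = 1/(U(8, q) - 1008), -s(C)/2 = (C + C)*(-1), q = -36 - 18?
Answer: -12369925/1028 ≈ -12033.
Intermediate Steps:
q = -54
s(C) = 4*C (s(C) = -2*(C + C)*(-1) = -2*2*C*(-1) = -(-4)*C = 4*C)
V = -1/1028 (V = 1/(-20 - 1008) = 1/(-1028) = -1/1028 ≈ -0.00097276)
(s(-125) + K) + V = (4*(-125) - 11533) - 1/1028 = (-500 - 11533) - 1/1028 = -12033 - 1/1028 = -12369925/1028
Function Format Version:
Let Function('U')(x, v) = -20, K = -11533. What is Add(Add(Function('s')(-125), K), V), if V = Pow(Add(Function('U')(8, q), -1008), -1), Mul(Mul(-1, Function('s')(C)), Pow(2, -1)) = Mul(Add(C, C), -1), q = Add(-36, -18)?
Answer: Rational(-12369925, 1028) ≈ -12033.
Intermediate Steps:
q = -54
Function('s')(C) = Mul(4, C) (Function('s')(C) = Mul(-2, Mul(Add(C, C), -1)) = Mul(-2, Mul(Mul(2, C), -1)) = Mul(-2, Mul(-2, C)) = Mul(4, C))
V = Rational(-1, 1028) (V = Pow(Add(-20, -1008), -1) = Pow(-1028, -1) = Rational(-1, 1028) ≈ -0.00097276)
Add(Add(Function('s')(-125), K), V) = Add(Add(Mul(4, -125), -11533), Rational(-1, 1028)) = Add(Add(-500, -11533), Rational(-1, 1028)) = Add(-12033, Rational(-1, 1028)) = Rational(-12369925, 1028)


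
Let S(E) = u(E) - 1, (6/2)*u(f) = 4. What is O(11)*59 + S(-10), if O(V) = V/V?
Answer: 178/3 ≈ 59.333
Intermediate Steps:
u(f) = 4/3 (u(f) = (1/3)*4 = 4/3)
O(V) = 1
S(E) = 1/3 (S(E) = 4/3 - 1 = 1/3)
O(11)*59 + S(-10) = 1*59 + 1/3 = 59 + 1/3 = 178/3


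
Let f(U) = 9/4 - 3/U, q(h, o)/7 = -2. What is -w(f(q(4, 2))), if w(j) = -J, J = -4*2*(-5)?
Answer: 40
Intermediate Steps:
q(h, o) = -14 (q(h, o) = 7*(-2) = -14)
f(U) = 9/4 - 3/U (f(U) = 9*(¼) - 3/U = 9/4 - 3/U)
J = 40 (J = -8*(-5) = 40)
w(j) = -40 (w(j) = -1*40 = -40)
-w(f(q(4, 2))) = -1*(-40) = 40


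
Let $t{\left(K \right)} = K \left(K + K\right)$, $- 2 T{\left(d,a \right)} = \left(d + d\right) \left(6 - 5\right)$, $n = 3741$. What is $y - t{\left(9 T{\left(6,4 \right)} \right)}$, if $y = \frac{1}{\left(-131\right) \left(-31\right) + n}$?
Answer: $- \frac{45501263}{7802} \approx -5832.0$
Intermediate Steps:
$T{\left(d,a \right)} = - d$ ($T{\left(d,a \right)} = - \frac{\left(d + d\right) \left(6 - 5\right)}{2} = - \frac{2 d 1}{2} = - \frac{2 d}{2} = - d$)
$t{\left(K \right)} = 2 K^{2}$ ($t{\left(K \right)} = K 2 K = 2 K^{2}$)
$y = \frac{1}{7802}$ ($y = \frac{1}{\left(-131\right) \left(-31\right) + 3741} = \frac{1}{4061 + 3741} = \frac{1}{7802} \approx 0.00012817$)
$y - t{\left(9 T{\left(6,4 \right)} \right)} = \frac{1}{7802} - 2 \left(9 \left(\left(-1\right) 6\right)\right)^{2} = \frac{1}{7802} - 2 \left(9 \left(-6\right)\right)^{2} = \frac{1}{7802} - 2 \left(-54\right)^{2} = \frac{1}{7802} - 2 \cdot 2916 = \frac{1}{7802} - 5832 = - \frac{45501263}{7802}$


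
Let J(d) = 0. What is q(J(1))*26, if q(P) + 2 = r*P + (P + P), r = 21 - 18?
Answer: -52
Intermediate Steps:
r = 3
q(P) = -2 + 5*P (q(P) = -2 + (3*P + (P + P)) = -2 + (3*P + 2*P) = -2 + 5*P)
q(J(1))*26 = (-2 + 5*0)*26 = (-2 + 0)*26 = -2*26 = -52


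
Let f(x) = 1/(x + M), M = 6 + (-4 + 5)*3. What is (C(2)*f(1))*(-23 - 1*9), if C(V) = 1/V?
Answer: -8/5 ≈ -1.6000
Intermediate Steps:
M = 9 (M = 6 + 1*3 = 6 + 3 = 9)
f(x) = 1/(9 + x) (f(x) = 1/(x + 9) = 1/(9 + x))
(C(2)*f(1))*(-23 - 1*9) = (1/(2*(9 + 1)))*(-23 - 1*9) = ((1/2)/10)*(-23 - 9) = ((1/2)*(1/10))*(-32) = (1/20)*(-32) = -8/5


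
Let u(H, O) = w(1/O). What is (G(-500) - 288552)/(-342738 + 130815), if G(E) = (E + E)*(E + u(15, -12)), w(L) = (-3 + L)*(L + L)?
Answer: -1898407/1907307 ≈ -0.99533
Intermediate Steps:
w(L) = 2*L*(-3 + L) (w(L) = (-3 + L)*(2*L) = 2*L*(-3 + L))
u(H, O) = 2*(-3 + 1/O)/O
G(E) = 2*E*(37/72 + E) (G(E) = (E + E)*(E + 2*(1 - 3*(-12))/(-12)²) = (2*E)*(E + 2*(1/144)*(1 + 36)) = (2*E)*(E + 2*(1/144)*37) = (2*E)*(E + 37/72) = (2*E)*(37/72 + E) = 2*E*(37/72 + E))
(G(-500) - 288552)/(-342738 + 130815) = ((1/36)*(-500)*(37 + 72*(-500)) - 288552)/(-342738 + 130815) = ((1/36)*(-500)*(37 - 36000) - 288552)/(-211923) = ((1/36)*(-500)*(-35963) - 288552)*(-1/211923) = (4495375/9 - 288552)*(-1/211923) = (1898407/9)*(-1/211923) = -1898407/1907307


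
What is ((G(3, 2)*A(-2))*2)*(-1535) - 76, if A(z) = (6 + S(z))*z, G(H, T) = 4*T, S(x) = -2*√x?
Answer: 294644 - 98240*I*√2 ≈ 2.9464e+5 - 1.3893e+5*I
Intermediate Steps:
A(z) = z*(6 - 2*√z) (A(z) = (6 - 2*√z)*z = z*(6 - 2*√z))
((G(3, 2)*A(-2))*2)*(-1535) - 76 = (((4*2)*(-(-4)*I*√2 + 6*(-2)))*2)*(-1535) - 76 = ((8*(-(-4)*I*√2 - 12))*2)*(-1535) - 76 = ((8*(4*I*√2 - 12))*2)*(-1535) - 76 = ((8*(-12 + 4*I*√2))*2)*(-1535) - 76 = ((-96 + 32*I*√2)*2)*(-1535) - 76 = (-192 + 64*I*√2)*(-1535) - 76 = (294720 - 98240*I*√2) - 76 = 294644 - 98240*I*√2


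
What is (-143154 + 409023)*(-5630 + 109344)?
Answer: 27574337466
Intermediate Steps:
(-143154 + 409023)*(-5630 + 109344) = 265869*103714 = 27574337466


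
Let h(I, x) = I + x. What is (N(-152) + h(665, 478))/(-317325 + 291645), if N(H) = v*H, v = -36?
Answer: -441/1712 ≈ -0.25759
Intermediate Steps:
N(H) = -36*H
(N(-152) + h(665, 478))/(-317325 + 291645) = (-36*(-152) + (665 + 478))/(-317325 + 291645) = (5472 + 1143)/(-25680) = 6615*(-1/25680) = -441/1712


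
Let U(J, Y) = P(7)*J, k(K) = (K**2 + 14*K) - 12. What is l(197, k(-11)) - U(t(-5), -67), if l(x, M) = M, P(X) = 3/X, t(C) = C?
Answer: -300/7 ≈ -42.857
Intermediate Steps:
k(K) = -12 + K**2 + 14*K
U(J, Y) = 3*J/7 (U(J, Y) = (3/7)*J = (3*(1/7))*J = 3*J/7)
l(197, k(-11)) - U(t(-5), -67) = (-12 + (-11)**2 + 14*(-11)) - 3*(-5)/7 = (-12 + 121 - 154) - 1*(-15/7) = -45 + 15/7 = -300/7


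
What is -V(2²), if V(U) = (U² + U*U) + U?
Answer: -36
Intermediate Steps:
V(U) = U + 2*U² (V(U) = (U² + U²) + U = 2*U² + U = U + 2*U²)
-V(2²) = -2²*(1 + 2*2²) = -4*(1 + 2*4) = -4*(1 + 8) = -4*9 = -1*36 = -36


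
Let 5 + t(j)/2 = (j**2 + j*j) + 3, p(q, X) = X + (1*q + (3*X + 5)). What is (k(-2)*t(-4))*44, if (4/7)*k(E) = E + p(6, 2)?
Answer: 78540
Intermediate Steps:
p(q, X) = 5 + q + 4*X (p(q, X) = X + (q + (5 + 3*X)) = X + (5 + q + 3*X) = 5 + q + 4*X)
k(E) = 133/4 + 7*E/4 (k(E) = 7*(E + (5 + 6 + 4*2))/4 = 7*(E + (5 + 6 + 8))/4 = 7*(E + 19)/4 = 7*(19 + E)/4 = 133/4 + 7*E/4)
t(j) = -4 + 4*j**2 (t(j) = -10 + 2*((j**2 + j*j) + 3) = -10 + 2*((j**2 + j**2) + 3) = -10 + 2*(2*j**2 + 3) = -10 + 2*(3 + 2*j**2) = -10 + (6 + 4*j**2) = -4 + 4*j**2)
(k(-2)*t(-4))*44 = ((133/4 + (7/4)*(-2))*(-4 + 4*(-4)**2))*44 = ((133/4 - 7/2)*(-4 + 4*16))*44 = (119*(-4 + 64)/4)*44 = ((119/4)*60)*44 = 1785*44 = 78540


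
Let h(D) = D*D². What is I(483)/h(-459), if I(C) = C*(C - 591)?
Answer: 644/1193859 ≈ 0.00053943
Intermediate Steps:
h(D) = D³
I(C) = C*(-591 + C)
I(483)/h(-459) = (483*(-591 + 483))/((-459)³) = (483*(-108))/(-96702579) = -52164*(-1/96702579) = 644/1193859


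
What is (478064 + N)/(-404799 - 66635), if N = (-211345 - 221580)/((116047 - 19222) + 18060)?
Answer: -10984389943/10832139018 ≈ -1.0141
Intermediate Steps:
N = -86585/22977 (N = -432925/(96825 + 18060) = -432925/114885 = -432925*1/114885 = -86585/22977 ≈ -3.7683)
(478064 + N)/(-404799 - 66635) = (478064 - 86585/22977)/(-404799 - 66635) = (10984389943/22977)/(-471434) = (10984389943/22977)*(-1/471434) = -10984389943/10832139018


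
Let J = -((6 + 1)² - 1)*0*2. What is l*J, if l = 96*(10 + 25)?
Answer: 0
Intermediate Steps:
J = 0 (J = -(7² - 1)*0*2 = -(49 - 1)*0*2 = -48*0*2 = -0*2 = -1*0 = 0)
l = 3360 (l = 96*35 = 3360)
l*J = 3360*0 = 0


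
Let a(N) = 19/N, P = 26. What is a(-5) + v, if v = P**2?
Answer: 3361/5 ≈ 672.20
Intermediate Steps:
v = 676 (v = 26**2 = 676)
a(-5) + v = 19/(-5) + 676 = 19*(-1/5) + 676 = -19/5 + 676 = 3361/5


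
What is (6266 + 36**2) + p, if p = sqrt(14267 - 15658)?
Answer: 7562 + I*sqrt(1391) ≈ 7562.0 + 37.296*I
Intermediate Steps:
p = I*sqrt(1391) (p = sqrt(-1391) = I*sqrt(1391) ≈ 37.296*I)
(6266 + 36**2) + p = (6266 + 36**2) + I*sqrt(1391) = (6266 + 1296) + I*sqrt(1391) = 7562 + I*sqrt(1391)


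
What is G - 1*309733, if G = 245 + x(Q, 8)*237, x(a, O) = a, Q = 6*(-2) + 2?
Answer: -311858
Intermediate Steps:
Q = -10 (Q = -12 + 2 = -10)
G = -2125 (G = 245 - 10*237 = 245 - 2370 = -2125)
G - 1*309733 = -2125 - 1*309733 = -2125 - 309733 = -311858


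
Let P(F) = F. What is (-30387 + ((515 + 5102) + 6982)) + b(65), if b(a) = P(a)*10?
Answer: -17138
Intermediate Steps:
b(a) = 10*a (b(a) = a*10 = 10*a)
(-30387 + ((515 + 5102) + 6982)) + b(65) = (-30387 + ((515 + 5102) + 6982)) + 10*65 = (-30387 + (5617 + 6982)) + 650 = (-30387 + 12599) + 650 = -17788 + 650 = -17138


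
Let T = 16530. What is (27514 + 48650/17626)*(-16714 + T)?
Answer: -6374422584/1259 ≈ -5.0631e+6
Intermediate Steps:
(27514 + 48650/17626)*(-16714 + T) = (27514 + 48650/17626)*(-16714 + 16530) = (27514 + 48650*(1/17626))*(-184) = (27514 + 3475/1259)*(-184) = (34643601/1259)*(-184) = -6374422584/1259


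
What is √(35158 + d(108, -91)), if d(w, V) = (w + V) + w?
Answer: √35283 ≈ 187.84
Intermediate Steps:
d(w, V) = V + 2*w (d(w, V) = (V + w) + w = V + 2*w)
√(35158 + d(108, -91)) = √(35158 + (-91 + 2*108)) = √(35158 + (-91 + 216)) = √(35158 + 125) = √35283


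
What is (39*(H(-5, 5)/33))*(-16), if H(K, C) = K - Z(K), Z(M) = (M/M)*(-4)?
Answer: 208/11 ≈ 18.909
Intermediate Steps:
Z(M) = -4 (Z(M) = 1*(-4) = -4)
H(K, C) = 4 + K (H(K, C) = K - 1*(-4) = K + 4 = 4 + K)
(39*(H(-5, 5)/33))*(-16) = (39*((4 - 5)/33))*(-16) = (39*(-1*1/33))*(-16) = (39*(-1/33))*(-16) = -13/11*(-16) = 208/11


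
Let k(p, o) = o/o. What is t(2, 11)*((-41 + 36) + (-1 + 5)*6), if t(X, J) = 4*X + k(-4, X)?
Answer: 171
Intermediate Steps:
k(p, o) = 1
t(X, J) = 1 + 4*X (t(X, J) = 4*X + 1 = 1 + 4*X)
t(2, 11)*((-41 + 36) + (-1 + 5)*6) = (1 + 4*2)*((-41 + 36) + (-1 + 5)*6) = (1 + 8)*(-5 + 4*6) = 9*(-5 + 24) = 9*19 = 171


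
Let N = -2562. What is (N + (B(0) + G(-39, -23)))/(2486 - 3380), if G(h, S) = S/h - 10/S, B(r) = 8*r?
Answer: 2297195/801918 ≈ 2.8646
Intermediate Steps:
G(h, S) = -10/S + S/h
(N + (B(0) + G(-39, -23)))/(2486 - 3380) = (-2562 + (8*0 + (-10/(-23) - 23/(-39))))/(2486 - 3380) = (-2562 + (0 + (-10*(-1/23) - 23*(-1/39))))/(-894) = (-2562 + (0 + (10/23 + 23/39)))*(-1/894) = (-2562 + (0 + 919/897))*(-1/894) = (-2562 + 919/897)*(-1/894) = -2297195/897*(-1/894) = 2297195/801918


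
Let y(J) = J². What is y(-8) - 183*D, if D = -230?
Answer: 42154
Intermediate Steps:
y(-8) - 183*D = (-8)² - 183*(-230) = 64 + 42090 = 42154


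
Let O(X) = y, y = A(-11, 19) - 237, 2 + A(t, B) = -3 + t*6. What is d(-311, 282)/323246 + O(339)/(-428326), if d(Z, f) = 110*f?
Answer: 304232552/3146696959 ≈ 0.096683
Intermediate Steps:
A(t, B) = -5 + 6*t (A(t, B) = -2 + (-3 + t*6) = -2 + (-3 + 6*t) = -5 + 6*t)
y = -308 (y = (-5 + 6*(-11)) - 237 = (-5 - 66) - 237 = -71 - 237 = -308)
O(X) = -308
d(-311, 282)/323246 + O(339)/(-428326) = (110*282)/323246 - 308/(-428326) = 31020*(1/323246) - 308*(-1/428326) = 1410/14693 + 154/214163 = 304232552/3146696959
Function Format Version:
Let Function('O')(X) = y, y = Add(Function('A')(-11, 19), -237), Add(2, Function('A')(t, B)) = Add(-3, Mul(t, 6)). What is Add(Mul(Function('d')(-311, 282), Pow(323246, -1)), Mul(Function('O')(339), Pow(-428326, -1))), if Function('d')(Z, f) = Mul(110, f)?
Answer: Rational(304232552, 3146696959) ≈ 0.096683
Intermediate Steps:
Function('A')(t, B) = Add(-5, Mul(6, t)) (Function('A')(t, B) = Add(-2, Add(-3, Mul(t, 6))) = Add(-2, Add(-3, Mul(6, t))) = Add(-5, Mul(6, t)))
y = -308 (y = Add(Add(-5, Mul(6, -11)), -237) = Add(Add(-5, -66), -237) = Add(-71, -237) = -308)
Function('O')(X) = -308
Add(Mul(Function('d')(-311, 282), Pow(323246, -1)), Mul(Function('O')(339), Pow(-428326, -1))) = Add(Mul(Mul(110, 282), Pow(323246, -1)), Mul(-308, Pow(-428326, -1))) = Add(Mul(31020, Rational(1, 323246)), Mul(-308, Rational(-1, 428326))) = Add(Rational(1410, 14693), Rational(154, 214163)) = Rational(304232552, 3146696959)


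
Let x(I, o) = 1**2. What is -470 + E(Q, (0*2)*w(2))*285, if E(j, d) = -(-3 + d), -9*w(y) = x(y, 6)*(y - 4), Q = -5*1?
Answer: 385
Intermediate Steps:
x(I, o) = 1
Q = -5
w(y) = 4/9 - y/9 (w(y) = -(y - 4)/9 = -(-4 + y)/9 = 4/9 - y/9)
E(j, d) = 3 - d
-470 + E(Q, (0*2)*w(2))*285 = -470 + (3 - 0*2*(4/9 - 1/9*2))*285 = -470 + (3 - 0*(4/9 - 2/9))*285 = -470 + (3 - 0*2/9)*285 = -470 + (3 - 1*0)*285 = -470 + (3 + 0)*285 = -470 + 3*285 = -470 + 855 = 385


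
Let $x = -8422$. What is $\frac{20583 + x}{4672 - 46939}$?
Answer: $- \frac{12161}{42267} \approx -0.28772$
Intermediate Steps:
$\frac{20583 + x}{4672 - 46939} = \frac{20583 - 8422}{4672 - 46939} = \frac{12161}{-42267} = 12161 \left(- \frac{1}{42267}\right) = - \frac{12161}{42267}$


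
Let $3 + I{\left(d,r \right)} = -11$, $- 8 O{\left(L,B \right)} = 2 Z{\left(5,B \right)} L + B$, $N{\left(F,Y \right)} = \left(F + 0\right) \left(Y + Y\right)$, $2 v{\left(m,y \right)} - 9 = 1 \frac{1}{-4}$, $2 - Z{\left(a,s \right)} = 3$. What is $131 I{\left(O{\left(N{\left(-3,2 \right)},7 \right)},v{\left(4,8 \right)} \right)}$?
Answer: $-1834$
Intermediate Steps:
$Z{\left(a,s \right)} = -1$ ($Z{\left(a,s \right)} = 2 - 3 = -1$)
$v{\left(m,y \right)} = \frac{35}{8}$ ($v{\left(m,y \right)} = \frac{9}{2} + \frac{1 \frac{1}{-4}}{2} = \frac{9}{2} + \frac{1 \left(- \frac{1}{4}\right)}{2} = \frac{9}{2} + \frac{1}{2} \left(- \frac{1}{4}\right) = \frac{9}{2} - \frac{1}{8} = \frac{35}{8}$)
$N{\left(F,Y \right)} = 2 F Y$ ($N{\left(F,Y \right)} = F 2 Y = 2 F Y$)
$O{\left(L,B \right)} = - \frac{B}{8} + \frac{L}{4}$ ($O{\left(L,B \right)} = - \frac{2 \left(-1\right) L + B}{8} = - \frac{- 2 L + B}{8} = - \frac{B - 2 L}{8} = - \frac{B}{8} + \frac{L}{4}$)
$I{\left(d,r \right)} = -14$ ($I{\left(d,r \right)} = -3 - 11 = -14$)
$131 I{\left(O{\left(N{\left(-3,2 \right)},7 \right)},v{\left(4,8 \right)} \right)} = 131 \left(-14\right) = -1834$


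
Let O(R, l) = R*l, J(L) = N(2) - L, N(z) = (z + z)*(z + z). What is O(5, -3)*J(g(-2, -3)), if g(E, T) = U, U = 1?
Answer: -225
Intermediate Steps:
N(z) = 4*z**2 (N(z) = (2*z)*(2*z) = 4*z**2)
g(E, T) = 1
J(L) = 16 - L (J(L) = 4*2**2 - L = 4*4 - L = 16 - L)
O(5, -3)*J(g(-2, -3)) = (5*(-3))*(16 - 1*1) = -15*(16 - 1) = -15*15 = -225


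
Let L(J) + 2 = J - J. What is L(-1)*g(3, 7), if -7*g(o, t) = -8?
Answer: -16/7 ≈ -2.2857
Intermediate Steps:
g(o, t) = 8/7 (g(o, t) = -⅐*(-8) = 8/7)
L(J) = -2 (L(J) = -2 + (J - J) = -2 + 0 = -2)
L(-1)*g(3, 7) = -2*8/7 = -16/7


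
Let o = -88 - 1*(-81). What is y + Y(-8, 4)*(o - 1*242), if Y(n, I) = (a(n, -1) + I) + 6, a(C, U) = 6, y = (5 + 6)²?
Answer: -3863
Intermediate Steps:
y = 121 (y = 11² = 121)
Y(n, I) = 12 + I (Y(n, I) = (6 + I) + 6 = 12 + I)
o = -7 (o = -88 + 81 = -7)
y + Y(-8, 4)*(o - 1*242) = 121 + (12 + 4)*(-7 - 1*242) = 121 + 16*(-7 - 242) = 121 + 16*(-249) = 121 - 3984 = -3863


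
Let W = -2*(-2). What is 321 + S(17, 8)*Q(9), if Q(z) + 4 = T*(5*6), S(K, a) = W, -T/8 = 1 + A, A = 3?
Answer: -3535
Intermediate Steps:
T = -32 (T = -8*(1 + 3) = -8*4 = -32)
W = 4
S(K, a) = 4
Q(z) = -964 (Q(z) = -4 - 160*6 = -4 - 32*30 = -4 - 960 = -964)
321 + S(17, 8)*Q(9) = 321 + 4*(-964) = 321 - 3856 = -3535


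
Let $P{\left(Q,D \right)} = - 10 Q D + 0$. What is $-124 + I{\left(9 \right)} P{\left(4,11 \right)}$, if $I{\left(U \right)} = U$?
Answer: $-4084$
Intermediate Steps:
$P{\left(Q,D \right)} = - 10 D Q$ ($P{\left(Q,D \right)} = - 10 D Q + 0 = - 10 D Q$)
$-124 + I{\left(9 \right)} P{\left(4,11 \right)} = -124 + 9 \left(\left(-10\right) 11 \cdot 4\right) = -124 + 9 \left(-440\right) = -124 - 3960 = -4084$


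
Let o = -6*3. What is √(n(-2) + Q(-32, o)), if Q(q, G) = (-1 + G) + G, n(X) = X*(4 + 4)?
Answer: I*√53 ≈ 7.2801*I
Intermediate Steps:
n(X) = 8*X (n(X) = X*8 = 8*X)
o = -18
Q(q, G) = -1 + 2*G
√(n(-2) + Q(-32, o)) = √(8*(-2) + (-1 + 2*(-18))) = √(-16 + (-1 - 36)) = √(-16 - 37) = √(-53) = I*√53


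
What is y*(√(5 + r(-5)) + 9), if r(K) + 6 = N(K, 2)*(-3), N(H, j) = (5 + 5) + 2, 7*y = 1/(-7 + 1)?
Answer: -3/14 - I*√37/42 ≈ -0.21429 - 0.14483*I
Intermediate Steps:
y = -1/42 (y = 1/(7*(-7 + 1)) = (⅐)/(-6) = (⅐)*(-⅙) = -1/42 ≈ -0.023810)
N(H, j) = 12 (N(H, j) = 10 + 2 = 12)
r(K) = -42 (r(K) = -6 + 12*(-3) = -6 - 36 = -42)
y*(√(5 + r(-5)) + 9) = -(√(5 - 42) + 9)/42 = -(√(-37) + 9)/42 = -(I*√37 + 9)/42 = -(9 + I*√37)/42 = -3/14 - I*√37/42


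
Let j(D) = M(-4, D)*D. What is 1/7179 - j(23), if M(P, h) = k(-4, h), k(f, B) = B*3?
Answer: -11393072/7179 ≈ -1587.0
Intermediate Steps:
k(f, B) = 3*B
M(P, h) = 3*h
j(D) = 3*D**2 (j(D) = (3*D)*D = 3*D**2)
1/7179 - j(23) = 1/7179 - 3*23**2 = 1/7179 - 3*529 = 1/7179 - 1*1587 = 1/7179 - 1587 = -11393072/7179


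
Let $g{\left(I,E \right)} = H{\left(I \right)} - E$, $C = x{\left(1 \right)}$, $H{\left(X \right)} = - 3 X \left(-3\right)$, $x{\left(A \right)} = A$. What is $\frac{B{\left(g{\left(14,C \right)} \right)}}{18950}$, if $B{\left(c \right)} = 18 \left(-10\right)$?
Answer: $- \frac{18}{1895} \approx -0.0094987$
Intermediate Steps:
$H{\left(X \right)} = 9 X$
$C = 1$
$g{\left(I,E \right)} = - E + 9 I$ ($g{\left(I,E \right)} = 9 I - E = - E + 9 I$)
$B{\left(c \right)} = -180$
$\frac{B{\left(g{\left(14,C \right)} \right)}}{18950} = - \frac{180}{18950} = \left(-180\right) \frac{1}{18950} = - \frac{18}{1895}$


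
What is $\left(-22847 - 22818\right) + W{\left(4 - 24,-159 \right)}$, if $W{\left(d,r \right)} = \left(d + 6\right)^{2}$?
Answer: $-45469$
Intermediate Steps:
$W{\left(d,r \right)} = \left(6 + d\right)^{2}$
$\left(-22847 - 22818\right) + W{\left(4 - 24,-159 \right)} = \left(-22847 - 22818\right) + \left(6 + \left(4 - 24\right)\right)^{2} = -45665 + \left(6 + \left(4 - 24\right)\right)^{2} = -45665 + \left(6 - 20\right)^{2} = -45665 + \left(-14\right)^{2} = -45665 + 196 = -45469$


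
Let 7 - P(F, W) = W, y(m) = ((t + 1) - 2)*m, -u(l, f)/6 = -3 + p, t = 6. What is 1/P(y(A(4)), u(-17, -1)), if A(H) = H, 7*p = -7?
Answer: -1/17 ≈ -0.058824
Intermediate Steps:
p = -1 (p = (⅐)*(-7) = -1)
u(l, f) = 24 (u(l, f) = -6*(-3 - 1) = -6*(-4) = 24)
y(m) = 5*m (y(m) = ((6 + 1) - 2)*m = (7 - 2)*m = 5*m)
P(F, W) = 7 - W
1/P(y(A(4)), u(-17, -1)) = 1/(7 - 1*24) = 1/(7 - 24) = 1/(-17) = -1/17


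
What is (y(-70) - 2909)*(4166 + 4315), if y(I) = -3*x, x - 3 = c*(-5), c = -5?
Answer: -25383633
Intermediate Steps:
x = 28 (x = 3 - 5*(-5) = 3 + 25 = 28)
y(I) = -84 (y(I) = -3*28 = -84)
(y(-70) - 2909)*(4166 + 4315) = (-84 - 2909)*(4166 + 4315) = -2993*8481 = -25383633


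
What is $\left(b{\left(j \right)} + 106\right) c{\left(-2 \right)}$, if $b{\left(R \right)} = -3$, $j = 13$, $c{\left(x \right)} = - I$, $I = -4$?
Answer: $412$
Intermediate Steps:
$c{\left(x \right)} = 4$ ($c{\left(x \right)} = \left(-1\right) \left(-4\right) = 4$)
$\left(b{\left(j \right)} + 106\right) c{\left(-2 \right)} = \left(-3 + 106\right) 4 = 103 \cdot 4 = 412$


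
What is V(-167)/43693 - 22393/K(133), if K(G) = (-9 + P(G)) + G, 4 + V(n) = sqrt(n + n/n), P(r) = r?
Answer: -978418377/11229101 + I*sqrt(166)/43693 ≈ -87.132 + 0.00029488*I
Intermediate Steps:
V(n) = -4 + sqrt(1 + n) (V(n) = -4 + sqrt(n + n/n) = -4 + sqrt(n + 1) = -4 + sqrt(1 + n))
K(G) = -9 + 2*G (K(G) = (-9 + G) + G = -9 + 2*G)
V(-167)/43693 - 22393/K(133) = (-4 + sqrt(1 - 167))/43693 - 22393/(-9 + 2*133) = (-4 + sqrt(-166))*(1/43693) - 22393/(-9 + 266) = (-4 + I*sqrt(166))*(1/43693) - 22393/257 = (-4/43693 + I*sqrt(166)/43693) - 22393*1/257 = (-4/43693 + I*sqrt(166)/43693) - 22393/257 = -978418377/11229101 + I*sqrt(166)/43693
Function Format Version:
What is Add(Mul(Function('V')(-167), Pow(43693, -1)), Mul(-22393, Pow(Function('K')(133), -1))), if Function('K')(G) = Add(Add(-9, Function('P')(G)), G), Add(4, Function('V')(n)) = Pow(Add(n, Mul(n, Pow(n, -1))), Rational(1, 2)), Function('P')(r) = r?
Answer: Add(Rational(-978418377, 11229101), Mul(Rational(1, 43693), I, Pow(166, Rational(1, 2)))) ≈ Add(-87.132, Mul(0.00029488, I))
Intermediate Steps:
Function('V')(n) = Add(-4, Pow(Add(1, n), Rational(1, 2))) (Function('V')(n) = Add(-4, Pow(Add(n, Mul(n, Pow(n, -1))), Rational(1, 2))) = Add(-4, Pow(Add(n, 1), Rational(1, 2))) = Add(-4, Pow(Add(1, n), Rational(1, 2))))
Function('K')(G) = Add(-9, Mul(2, G)) (Function('K')(G) = Add(Add(-9, G), G) = Add(-9, Mul(2, G)))
Add(Mul(Function('V')(-167), Pow(43693, -1)), Mul(-22393, Pow(Function('K')(133), -1))) = Add(Mul(Add(-4, Pow(Add(1, -167), Rational(1, 2))), Pow(43693, -1)), Mul(-22393, Pow(Add(-9, Mul(2, 133)), -1))) = Add(Mul(Add(-4, Pow(-166, Rational(1, 2))), Rational(1, 43693)), Mul(-22393, Pow(Add(-9, 266), -1))) = Add(Mul(Add(-4, Mul(I, Pow(166, Rational(1, 2)))), Rational(1, 43693)), Mul(-22393, Pow(257, -1))) = Add(Add(Rational(-4, 43693), Mul(Rational(1, 43693), I, Pow(166, Rational(1, 2)))), Mul(-22393, Rational(1, 257))) = Add(Add(Rational(-4, 43693), Mul(Rational(1, 43693), I, Pow(166, Rational(1, 2)))), Rational(-22393, 257)) = Add(Rational(-978418377, 11229101), Mul(Rational(1, 43693), I, Pow(166, Rational(1, 2))))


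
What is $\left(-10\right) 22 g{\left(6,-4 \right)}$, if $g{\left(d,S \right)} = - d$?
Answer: $1320$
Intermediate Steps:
$\left(-10\right) 22 g{\left(6,-4 \right)} = \left(-10\right) 22 \left(\left(-1\right) 6\right) = \left(-220\right) \left(-6\right) = 1320$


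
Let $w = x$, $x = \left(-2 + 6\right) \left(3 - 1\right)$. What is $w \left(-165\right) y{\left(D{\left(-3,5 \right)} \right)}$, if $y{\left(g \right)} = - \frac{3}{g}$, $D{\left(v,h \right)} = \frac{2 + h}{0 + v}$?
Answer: $- \frac{11880}{7} \approx -1697.1$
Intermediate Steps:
$D{\left(v,h \right)} = \frac{2 + h}{v}$
$x = 8$ ($x = 4 \cdot 2 = 8$)
$w = 8$
$w \left(-165\right) y{\left(D{\left(-3,5 \right)} \right)} = 8 \left(-165\right) \left(- \frac{3}{\frac{1}{-3} \left(2 + 5\right)}\right) = - 1320 \left(- \frac{3}{\left(- \frac{1}{3}\right) 7}\right) = - 1320 \left(- \frac{3}{- \frac{7}{3}}\right) = - 1320 \left(\left(-3\right) \left(- \frac{3}{7}\right)\right) = \left(-1320\right) \frac{9}{7} = - \frac{11880}{7}$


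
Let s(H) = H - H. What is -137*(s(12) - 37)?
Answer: 5069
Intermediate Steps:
s(H) = 0
-137*(s(12) - 37) = -137*(0 - 37) = -137*(-37) = 5069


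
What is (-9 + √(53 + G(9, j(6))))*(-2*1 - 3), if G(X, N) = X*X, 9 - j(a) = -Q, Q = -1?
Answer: 45 - 5*√134 ≈ -12.879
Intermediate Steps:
j(a) = 8 (j(a) = 9 - (-1)*(-1) = 9 - 1*1 = 9 - 1 = 8)
G(X, N) = X²
(-9 + √(53 + G(9, j(6))))*(-2*1 - 3) = (-9 + √(53 + 9²))*(-2*1 - 3) = (-9 + √(53 + 81))*(-2 - 3) = (-9 + √134)*(-5) = 45 - 5*√134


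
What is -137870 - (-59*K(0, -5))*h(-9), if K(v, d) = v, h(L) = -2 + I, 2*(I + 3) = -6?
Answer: -137870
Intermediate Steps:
I = -6 (I = -3 + (½)*(-6) = -3 - 3 = -6)
h(L) = -8 (h(L) = -2 - 6 = -8)
-137870 - (-59*K(0, -5))*h(-9) = -137870 - (-59*0)*(-8) = -137870 - 0*(-8) = -137870 - 1*0 = -137870 + 0 = -137870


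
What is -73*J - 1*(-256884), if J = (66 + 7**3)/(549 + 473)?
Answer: 3595967/14 ≈ 2.5685e+5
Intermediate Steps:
J = 409/1022 (J = (66 + 343)/1022 = 409*(1/1022) = 409/1022 ≈ 0.40020)
-73*J - 1*(-256884) = -73*409/1022 - 1*(-256884) = -409/14 + 256884 = 3595967/14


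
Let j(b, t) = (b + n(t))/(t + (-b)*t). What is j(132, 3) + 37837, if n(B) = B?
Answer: 4956602/131 ≈ 37837.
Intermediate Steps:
j(b, t) = (b + t)/(t - b*t) (j(b, t) = (b + t)/(t + (-b)*t) = (b + t)/(t - b*t))
j(132, 3) + 37837 = (-1*132 - 1*3)/(3*(-1 + 132)) + 37837 = (⅓)*(-132 - 3)/131 + 37837 = (⅓)*(1/131)*(-135) + 37837 = -45/131 + 37837 = 4956602/131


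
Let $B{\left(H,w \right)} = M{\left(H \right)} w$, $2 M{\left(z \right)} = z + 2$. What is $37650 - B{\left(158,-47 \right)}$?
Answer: $41410$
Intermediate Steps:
$M{\left(z \right)} = 1 + \frac{z}{2}$ ($M{\left(z \right)} = \frac{z + 2}{2} = \frac{2 + z}{2} = 1 + \frac{z}{2}$)
$B{\left(H,w \right)} = w \left(1 + \frac{H}{2}\right)$ ($B{\left(H,w \right)} = \left(1 + \frac{H}{2}\right) w = w \left(1 + \frac{H}{2}\right)$)
$37650 - B{\left(158,-47 \right)} = 37650 - \frac{1}{2} \left(-47\right) \left(2 + 158\right) = 37650 - \frac{1}{2} \left(-47\right) 160 = 37650 - -3760 = 37650 + 3760 = 41410$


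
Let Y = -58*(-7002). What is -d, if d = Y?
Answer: -406116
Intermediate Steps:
Y = 406116
d = 406116
-d = -1*406116 = -406116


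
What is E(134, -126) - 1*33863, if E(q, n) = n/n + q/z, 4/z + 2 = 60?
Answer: -31919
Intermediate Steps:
z = 2/29 (z = 4/(-2 + 60) = 4/58 = 4*(1/58) = 2/29 ≈ 0.068966)
E(q, n) = 1 + 29*q/2 (E(q, n) = n/n + q/(2/29) = 1 + q*(29/2) = 1 + 29*q/2)
E(134, -126) - 1*33863 = (1 + (29/2)*134) - 1*33863 = (1 + 1943) - 33863 = 1944 - 33863 = -31919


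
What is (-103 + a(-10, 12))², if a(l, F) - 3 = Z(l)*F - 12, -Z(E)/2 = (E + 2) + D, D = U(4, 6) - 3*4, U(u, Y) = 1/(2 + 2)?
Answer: 131044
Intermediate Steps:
U(u, Y) = ¼ (U(u, Y) = 1/4 = ¼)
D = -47/4 (D = ¼ - 3*4 = ¼ - 12 = -47/4 ≈ -11.750)
Z(E) = 39/2 - 2*E (Z(E) = -2*((E + 2) - 47/4) = -2*((2 + E) - 47/4) = -2*(-39/4 + E) = 39/2 - 2*E)
a(l, F) = -9 + F*(39/2 - 2*l) (a(l, F) = 3 + ((39/2 - 2*l)*F - 12) = 3 + (F*(39/2 - 2*l) - 12) = 3 + (-12 + F*(39/2 - 2*l)) = -9 + F*(39/2 - 2*l))
(-103 + a(-10, 12))² = (-103 + (-9 - ½*12*(-39 + 4*(-10))))² = (-103 + (-9 - ½*12*(-39 - 40)))² = (-103 + (-9 - ½*12*(-79)))² = (-103 + (-9 + 474))² = (-103 + 465)² = 362² = 131044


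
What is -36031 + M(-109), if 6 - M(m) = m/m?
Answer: -36026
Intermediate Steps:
M(m) = 5 (M(m) = 6 - m/m = 6 - 1*1 = 6 - 1 = 5)
-36031 + M(-109) = -36031 + 5 = -36026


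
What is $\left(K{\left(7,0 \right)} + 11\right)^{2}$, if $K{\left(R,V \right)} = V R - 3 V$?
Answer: $121$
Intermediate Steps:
$K{\left(R,V \right)} = - 3 V + R V$ ($K{\left(R,V \right)} = R V - 3 V = - 3 V + R V$)
$\left(K{\left(7,0 \right)} + 11\right)^{2} = \left(0 \left(-3 + 7\right) + 11\right)^{2} = \left(0 \cdot 4 + 11\right)^{2} = \left(0 + 11\right)^{2} = 11^{2} = 121$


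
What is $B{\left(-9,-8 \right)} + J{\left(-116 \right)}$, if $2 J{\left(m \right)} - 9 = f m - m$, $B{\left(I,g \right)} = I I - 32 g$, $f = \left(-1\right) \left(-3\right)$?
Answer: $\frac{451}{2} \approx 225.5$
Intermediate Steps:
$f = 3$
$B{\left(I,g \right)} = I^{2} - 32 g$
$J{\left(m \right)} = \frac{9}{2} + m$ ($J{\left(m \right)} = \frac{9}{2} + \frac{3 m - m}{2} = \frac{9}{2} + \frac{2 m}{2} = \frac{9}{2} + m$)
$B{\left(-9,-8 \right)} + J{\left(-116 \right)} = \left(\left(-9\right)^{2} - -256\right) + \left(\frac{9}{2} - 116\right) = \left(81 + 256\right) - \frac{223}{2} = 337 - \frac{223}{2} = \frac{451}{2}$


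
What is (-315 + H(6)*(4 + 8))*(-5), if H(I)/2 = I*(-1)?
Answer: 2295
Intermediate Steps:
H(I) = -2*I (H(I) = 2*(I*(-1)) = 2*(-I) = -2*I)
(-315 + H(6)*(4 + 8))*(-5) = (-315 + (-2*6)*(4 + 8))*(-5) = (-315 - 12*12)*(-5) = (-315 - 144)*(-5) = -459*(-5) = 2295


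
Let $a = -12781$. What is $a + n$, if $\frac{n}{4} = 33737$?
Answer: $122167$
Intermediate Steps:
$n = 134948$ ($n = 4 \cdot 33737 = 134948$)
$a + n = -12781 + 134948 = 122167$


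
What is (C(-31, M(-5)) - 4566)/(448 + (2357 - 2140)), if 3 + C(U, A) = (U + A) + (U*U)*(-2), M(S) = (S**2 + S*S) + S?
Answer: -6477/665 ≈ -9.7399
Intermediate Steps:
M(S) = S + 2*S**2 (M(S) = (S**2 + S**2) + S = 2*S**2 + S = S + 2*S**2)
C(U, A) = -3 + A + U - 2*U**2 (C(U, A) = -3 + ((U + A) + (U*U)*(-2)) = -3 + ((A + U) + U**2*(-2)) = -3 + ((A + U) - 2*U**2) = -3 + (A + U - 2*U**2) = -3 + A + U - 2*U**2)
(C(-31, M(-5)) - 4566)/(448 + (2357 - 2140)) = ((-3 - 5*(1 + 2*(-5)) - 31 - 2*(-31)**2) - 4566)/(448 + (2357 - 2140)) = ((-3 - 5*(1 - 10) - 31 - 2*961) - 4566)/(448 + 217) = ((-3 - 5*(-9) - 31 - 1922) - 4566)/665 = ((-3 + 45 - 31 - 1922) - 4566)*(1/665) = (-1911 - 4566)*(1/665) = -6477*1/665 = -6477/665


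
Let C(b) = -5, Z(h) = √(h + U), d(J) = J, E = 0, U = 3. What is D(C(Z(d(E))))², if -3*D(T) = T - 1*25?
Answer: 100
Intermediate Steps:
Z(h) = √(3 + h) (Z(h) = √(h + 3) = √(3 + h))
D(T) = 25/3 - T/3 (D(T) = -(T - 1*25)/3 = -(T - 25)/3 = -(-25 + T)/3 = 25/3 - T/3)
D(C(Z(d(E))))² = (25/3 - ⅓*(-5))² = (25/3 + 5/3)² = 10² = 100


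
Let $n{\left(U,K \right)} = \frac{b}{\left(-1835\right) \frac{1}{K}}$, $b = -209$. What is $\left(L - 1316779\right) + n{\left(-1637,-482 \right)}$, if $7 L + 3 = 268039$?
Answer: $- \frac{16422885361}{12845} \approx -1.2785 \cdot 10^{6}$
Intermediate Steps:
$L = \frac{268036}{7}$ ($L = - \frac{3}{7} + \frac{1}{7} \cdot 268039 = - \frac{3}{7} + \frac{268039}{7} = \frac{268036}{7} \approx 38291.0$)
$n{\left(U,K \right)} = \frac{209 K}{1835}$ ($n{\left(U,K \right)} = - \frac{209}{\left(-1835\right) \frac{1}{K}} = - 209 \left(- \frac{K}{1835}\right) = \frac{209 K}{1835}$)
$\left(L - 1316779\right) + n{\left(-1637,-482 \right)} = \left(\frac{268036}{7} - 1316779\right) + \frac{209}{1835} \left(-482\right) = \left(\frac{268036}{7} - 1316779\right) - \frac{100738}{1835} = - \frac{8949417}{7} - \frac{100738}{1835} = - \frac{16422885361}{12845}$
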